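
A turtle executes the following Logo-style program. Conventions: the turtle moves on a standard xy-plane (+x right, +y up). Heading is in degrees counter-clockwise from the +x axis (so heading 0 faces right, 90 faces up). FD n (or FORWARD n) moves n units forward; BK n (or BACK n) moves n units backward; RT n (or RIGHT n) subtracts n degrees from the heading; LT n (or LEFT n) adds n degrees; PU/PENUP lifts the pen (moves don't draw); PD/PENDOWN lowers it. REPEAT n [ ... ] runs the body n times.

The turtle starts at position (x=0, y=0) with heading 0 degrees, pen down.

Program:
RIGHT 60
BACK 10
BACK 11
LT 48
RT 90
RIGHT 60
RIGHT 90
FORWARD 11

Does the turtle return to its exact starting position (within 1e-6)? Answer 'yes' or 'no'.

Answer: no

Derivation:
Executing turtle program step by step:
Start: pos=(0,0), heading=0, pen down
RT 60: heading 0 -> 300
BK 10: (0,0) -> (-5,8.66) [heading=300, draw]
BK 11: (-5,8.66) -> (-10.5,18.187) [heading=300, draw]
LT 48: heading 300 -> 348
RT 90: heading 348 -> 258
RT 60: heading 258 -> 198
RT 90: heading 198 -> 108
FD 11: (-10.5,18.187) -> (-13.899,28.648) [heading=108, draw]
Final: pos=(-13.899,28.648), heading=108, 3 segment(s) drawn

Start position: (0, 0)
Final position: (-13.899, 28.648)
Distance = 31.842; >= 1e-6 -> NOT closed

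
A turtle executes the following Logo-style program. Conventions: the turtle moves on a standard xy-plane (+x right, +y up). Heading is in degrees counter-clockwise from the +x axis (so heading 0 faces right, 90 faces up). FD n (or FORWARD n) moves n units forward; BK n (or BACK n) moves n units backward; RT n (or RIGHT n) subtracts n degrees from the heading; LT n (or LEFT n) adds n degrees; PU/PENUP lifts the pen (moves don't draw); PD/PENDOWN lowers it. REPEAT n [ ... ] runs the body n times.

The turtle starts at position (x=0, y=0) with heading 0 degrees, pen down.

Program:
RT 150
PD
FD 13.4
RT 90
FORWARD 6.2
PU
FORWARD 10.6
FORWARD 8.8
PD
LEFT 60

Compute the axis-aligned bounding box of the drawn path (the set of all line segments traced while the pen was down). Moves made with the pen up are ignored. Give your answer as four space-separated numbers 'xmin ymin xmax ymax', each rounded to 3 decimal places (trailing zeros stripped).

Answer: -14.705 -6.7 0 0

Derivation:
Executing turtle program step by step:
Start: pos=(0,0), heading=0, pen down
RT 150: heading 0 -> 210
PD: pen down
FD 13.4: (0,0) -> (-11.605,-6.7) [heading=210, draw]
RT 90: heading 210 -> 120
FD 6.2: (-11.605,-6.7) -> (-14.705,-1.331) [heading=120, draw]
PU: pen up
FD 10.6: (-14.705,-1.331) -> (-20.005,7.849) [heading=120, move]
FD 8.8: (-20.005,7.849) -> (-24.405,15.47) [heading=120, move]
PD: pen down
LT 60: heading 120 -> 180
Final: pos=(-24.405,15.47), heading=180, 2 segment(s) drawn

Segment endpoints: x in {-14.705, -11.605, 0}, y in {-6.7, -1.331, 0}
xmin=-14.705, ymin=-6.7, xmax=0, ymax=0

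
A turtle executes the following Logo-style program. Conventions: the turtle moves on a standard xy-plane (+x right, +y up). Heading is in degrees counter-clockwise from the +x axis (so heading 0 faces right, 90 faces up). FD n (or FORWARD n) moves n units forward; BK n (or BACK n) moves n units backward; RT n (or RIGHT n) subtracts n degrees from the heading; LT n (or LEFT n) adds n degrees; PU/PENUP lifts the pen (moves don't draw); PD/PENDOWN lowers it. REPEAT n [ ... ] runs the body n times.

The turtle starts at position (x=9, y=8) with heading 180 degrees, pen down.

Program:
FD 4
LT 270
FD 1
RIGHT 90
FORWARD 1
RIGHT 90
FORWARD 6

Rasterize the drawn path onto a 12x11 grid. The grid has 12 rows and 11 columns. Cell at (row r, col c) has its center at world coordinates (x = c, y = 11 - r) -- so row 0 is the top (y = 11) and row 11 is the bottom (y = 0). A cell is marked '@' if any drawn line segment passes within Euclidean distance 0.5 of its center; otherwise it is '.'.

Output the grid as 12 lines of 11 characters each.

Answer: ...........
...........
.....@@....
.....@@@@@.
......@....
......@....
......@....
......@....
......@....
...........
...........
...........

Derivation:
Segment 0: (9,8) -> (5,8)
Segment 1: (5,8) -> (5,9)
Segment 2: (5,9) -> (6,9)
Segment 3: (6,9) -> (6,3)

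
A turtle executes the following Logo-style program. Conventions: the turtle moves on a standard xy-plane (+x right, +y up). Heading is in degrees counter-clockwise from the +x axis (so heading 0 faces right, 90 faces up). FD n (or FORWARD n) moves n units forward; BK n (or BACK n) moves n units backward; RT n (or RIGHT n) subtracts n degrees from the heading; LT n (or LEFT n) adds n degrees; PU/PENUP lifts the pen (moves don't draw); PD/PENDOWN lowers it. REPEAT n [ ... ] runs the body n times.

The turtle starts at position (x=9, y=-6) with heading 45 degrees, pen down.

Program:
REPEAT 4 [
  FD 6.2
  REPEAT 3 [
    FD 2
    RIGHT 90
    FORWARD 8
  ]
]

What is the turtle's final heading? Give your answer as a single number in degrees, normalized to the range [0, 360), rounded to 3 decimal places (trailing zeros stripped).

Answer: 45

Derivation:
Executing turtle program step by step:
Start: pos=(9,-6), heading=45, pen down
REPEAT 4 [
  -- iteration 1/4 --
  FD 6.2: (9,-6) -> (13.384,-1.616) [heading=45, draw]
  REPEAT 3 [
    -- iteration 1/3 --
    FD 2: (13.384,-1.616) -> (14.798,-0.202) [heading=45, draw]
    RT 90: heading 45 -> 315
    FD 8: (14.798,-0.202) -> (20.455,-5.859) [heading=315, draw]
    -- iteration 2/3 --
    FD 2: (20.455,-5.859) -> (21.869,-7.273) [heading=315, draw]
    RT 90: heading 315 -> 225
    FD 8: (21.869,-7.273) -> (16.212,-12.93) [heading=225, draw]
    -- iteration 3/3 --
    FD 2: (16.212,-12.93) -> (14.798,-14.344) [heading=225, draw]
    RT 90: heading 225 -> 135
    FD 8: (14.798,-14.344) -> (9.141,-8.687) [heading=135, draw]
  ]
  -- iteration 2/4 --
  FD 6.2: (9.141,-8.687) -> (4.757,-4.303) [heading=135, draw]
  REPEAT 3 [
    -- iteration 1/3 --
    FD 2: (4.757,-4.303) -> (3.343,-2.889) [heading=135, draw]
    RT 90: heading 135 -> 45
    FD 8: (3.343,-2.889) -> (9,2.768) [heading=45, draw]
    -- iteration 2/3 --
    FD 2: (9,2.768) -> (10.414,4.182) [heading=45, draw]
    RT 90: heading 45 -> 315
    FD 8: (10.414,4.182) -> (16.071,-1.475) [heading=315, draw]
    -- iteration 3/3 --
    FD 2: (16.071,-1.475) -> (17.485,-2.889) [heading=315, draw]
    RT 90: heading 315 -> 225
    FD 8: (17.485,-2.889) -> (11.828,-8.546) [heading=225, draw]
  ]
  -- iteration 3/4 --
  FD 6.2: (11.828,-8.546) -> (7.444,-12.93) [heading=225, draw]
  REPEAT 3 [
    -- iteration 1/3 --
    FD 2: (7.444,-12.93) -> (6.03,-14.344) [heading=225, draw]
    RT 90: heading 225 -> 135
    FD 8: (6.03,-14.344) -> (0.373,-8.687) [heading=135, draw]
    -- iteration 2/3 --
    FD 2: (0.373,-8.687) -> (-1.041,-7.273) [heading=135, draw]
    RT 90: heading 135 -> 45
    FD 8: (-1.041,-7.273) -> (4.616,-1.616) [heading=45, draw]
    -- iteration 3/3 --
    FD 2: (4.616,-1.616) -> (6.03,-0.202) [heading=45, draw]
    RT 90: heading 45 -> 315
    FD 8: (6.03,-0.202) -> (11.687,-5.859) [heading=315, draw]
  ]
  -- iteration 4/4 --
  FD 6.2: (11.687,-5.859) -> (16.071,-10.243) [heading=315, draw]
  REPEAT 3 [
    -- iteration 1/3 --
    FD 2: (16.071,-10.243) -> (17.485,-11.657) [heading=315, draw]
    RT 90: heading 315 -> 225
    FD 8: (17.485,-11.657) -> (11.828,-17.314) [heading=225, draw]
    -- iteration 2/3 --
    FD 2: (11.828,-17.314) -> (10.414,-18.728) [heading=225, draw]
    RT 90: heading 225 -> 135
    FD 8: (10.414,-18.728) -> (4.757,-13.071) [heading=135, draw]
    -- iteration 3/3 --
    FD 2: (4.757,-13.071) -> (3.343,-11.657) [heading=135, draw]
    RT 90: heading 135 -> 45
    FD 8: (3.343,-11.657) -> (9,-6) [heading=45, draw]
  ]
]
Final: pos=(9,-6), heading=45, 28 segment(s) drawn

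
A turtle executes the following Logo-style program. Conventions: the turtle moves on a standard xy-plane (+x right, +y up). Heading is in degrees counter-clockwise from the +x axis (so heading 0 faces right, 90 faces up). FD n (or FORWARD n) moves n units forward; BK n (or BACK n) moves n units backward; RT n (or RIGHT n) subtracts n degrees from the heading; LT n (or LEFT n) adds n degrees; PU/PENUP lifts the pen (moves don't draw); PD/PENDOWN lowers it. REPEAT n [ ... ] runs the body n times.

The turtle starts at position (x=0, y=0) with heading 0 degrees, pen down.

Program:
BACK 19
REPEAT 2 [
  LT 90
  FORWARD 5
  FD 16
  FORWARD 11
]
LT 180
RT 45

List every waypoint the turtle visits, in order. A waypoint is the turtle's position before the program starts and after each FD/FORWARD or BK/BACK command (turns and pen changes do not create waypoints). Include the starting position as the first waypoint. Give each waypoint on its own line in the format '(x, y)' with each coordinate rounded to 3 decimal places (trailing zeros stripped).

Executing turtle program step by step:
Start: pos=(0,0), heading=0, pen down
BK 19: (0,0) -> (-19,0) [heading=0, draw]
REPEAT 2 [
  -- iteration 1/2 --
  LT 90: heading 0 -> 90
  FD 5: (-19,0) -> (-19,5) [heading=90, draw]
  FD 16: (-19,5) -> (-19,21) [heading=90, draw]
  FD 11: (-19,21) -> (-19,32) [heading=90, draw]
  -- iteration 2/2 --
  LT 90: heading 90 -> 180
  FD 5: (-19,32) -> (-24,32) [heading=180, draw]
  FD 16: (-24,32) -> (-40,32) [heading=180, draw]
  FD 11: (-40,32) -> (-51,32) [heading=180, draw]
]
LT 180: heading 180 -> 0
RT 45: heading 0 -> 315
Final: pos=(-51,32), heading=315, 7 segment(s) drawn
Waypoints (8 total):
(0, 0)
(-19, 0)
(-19, 5)
(-19, 21)
(-19, 32)
(-24, 32)
(-40, 32)
(-51, 32)

Answer: (0, 0)
(-19, 0)
(-19, 5)
(-19, 21)
(-19, 32)
(-24, 32)
(-40, 32)
(-51, 32)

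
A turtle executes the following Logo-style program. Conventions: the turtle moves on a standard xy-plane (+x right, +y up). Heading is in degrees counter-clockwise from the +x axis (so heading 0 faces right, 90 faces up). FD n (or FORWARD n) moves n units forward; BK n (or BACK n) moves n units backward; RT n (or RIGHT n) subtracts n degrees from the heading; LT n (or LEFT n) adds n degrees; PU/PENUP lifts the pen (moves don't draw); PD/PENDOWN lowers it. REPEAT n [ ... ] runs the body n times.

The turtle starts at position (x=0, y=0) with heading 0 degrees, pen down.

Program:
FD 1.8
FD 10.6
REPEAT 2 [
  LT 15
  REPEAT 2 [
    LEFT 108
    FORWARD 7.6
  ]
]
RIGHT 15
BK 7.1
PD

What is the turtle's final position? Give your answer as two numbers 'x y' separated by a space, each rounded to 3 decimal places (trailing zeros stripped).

Executing turtle program step by step:
Start: pos=(0,0), heading=0, pen down
FD 1.8: (0,0) -> (1.8,0) [heading=0, draw]
FD 10.6: (1.8,0) -> (12.4,0) [heading=0, draw]
REPEAT 2 [
  -- iteration 1/2 --
  LT 15: heading 0 -> 15
  REPEAT 2 [
    -- iteration 1/2 --
    LT 108: heading 15 -> 123
    FD 7.6: (12.4,0) -> (8.261,6.374) [heading=123, draw]
    -- iteration 2/2 --
    LT 108: heading 123 -> 231
    FD 7.6: (8.261,6.374) -> (3.478,0.468) [heading=231, draw]
  ]
  -- iteration 2/2 --
  LT 15: heading 231 -> 246
  REPEAT 2 [
    -- iteration 1/2 --
    LT 108: heading 246 -> 354
    FD 7.6: (3.478,0.468) -> (11.036,-0.327) [heading=354, draw]
    -- iteration 2/2 --
    LT 108: heading 354 -> 102
    FD 7.6: (11.036,-0.327) -> (9.456,7.107) [heading=102, draw]
  ]
]
RT 15: heading 102 -> 87
BK 7.1: (9.456,7.107) -> (9.085,0.017) [heading=87, draw]
PD: pen down
Final: pos=(9.085,0.017), heading=87, 7 segment(s) drawn

Answer: 9.085 0.017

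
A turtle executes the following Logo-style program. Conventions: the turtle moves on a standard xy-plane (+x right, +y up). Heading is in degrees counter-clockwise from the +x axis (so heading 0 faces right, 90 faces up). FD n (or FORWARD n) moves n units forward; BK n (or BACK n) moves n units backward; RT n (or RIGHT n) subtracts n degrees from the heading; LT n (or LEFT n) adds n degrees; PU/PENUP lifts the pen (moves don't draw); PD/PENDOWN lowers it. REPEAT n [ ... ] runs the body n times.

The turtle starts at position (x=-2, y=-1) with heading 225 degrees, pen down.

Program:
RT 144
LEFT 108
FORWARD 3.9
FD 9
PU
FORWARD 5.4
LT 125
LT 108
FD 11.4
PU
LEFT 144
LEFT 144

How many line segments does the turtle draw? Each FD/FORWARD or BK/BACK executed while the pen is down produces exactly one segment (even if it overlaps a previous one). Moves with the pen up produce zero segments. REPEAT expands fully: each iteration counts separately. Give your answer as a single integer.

Answer: 2

Derivation:
Executing turtle program step by step:
Start: pos=(-2,-1), heading=225, pen down
RT 144: heading 225 -> 81
LT 108: heading 81 -> 189
FD 3.9: (-2,-1) -> (-5.852,-1.61) [heading=189, draw]
FD 9: (-5.852,-1.61) -> (-14.741,-3.018) [heading=189, draw]
PU: pen up
FD 5.4: (-14.741,-3.018) -> (-20.075,-3.863) [heading=189, move]
LT 125: heading 189 -> 314
LT 108: heading 314 -> 62
FD 11.4: (-20.075,-3.863) -> (-14.723,6.203) [heading=62, move]
PU: pen up
LT 144: heading 62 -> 206
LT 144: heading 206 -> 350
Final: pos=(-14.723,6.203), heading=350, 2 segment(s) drawn
Segments drawn: 2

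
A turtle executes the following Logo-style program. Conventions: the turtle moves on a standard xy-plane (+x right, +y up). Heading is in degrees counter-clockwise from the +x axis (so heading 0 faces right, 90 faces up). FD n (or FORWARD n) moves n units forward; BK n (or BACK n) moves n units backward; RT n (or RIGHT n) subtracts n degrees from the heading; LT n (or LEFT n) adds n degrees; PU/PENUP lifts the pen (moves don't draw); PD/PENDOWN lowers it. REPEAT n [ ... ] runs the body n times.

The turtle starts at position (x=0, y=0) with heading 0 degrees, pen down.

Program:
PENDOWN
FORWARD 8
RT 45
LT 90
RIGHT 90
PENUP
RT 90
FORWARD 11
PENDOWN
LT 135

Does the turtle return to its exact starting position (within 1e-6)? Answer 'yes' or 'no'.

Executing turtle program step by step:
Start: pos=(0,0), heading=0, pen down
PD: pen down
FD 8: (0,0) -> (8,0) [heading=0, draw]
RT 45: heading 0 -> 315
LT 90: heading 315 -> 45
RT 90: heading 45 -> 315
PU: pen up
RT 90: heading 315 -> 225
FD 11: (8,0) -> (0.222,-7.778) [heading=225, move]
PD: pen down
LT 135: heading 225 -> 0
Final: pos=(0.222,-7.778), heading=0, 1 segment(s) drawn

Start position: (0, 0)
Final position: (0.222, -7.778)
Distance = 7.781; >= 1e-6 -> NOT closed

Answer: no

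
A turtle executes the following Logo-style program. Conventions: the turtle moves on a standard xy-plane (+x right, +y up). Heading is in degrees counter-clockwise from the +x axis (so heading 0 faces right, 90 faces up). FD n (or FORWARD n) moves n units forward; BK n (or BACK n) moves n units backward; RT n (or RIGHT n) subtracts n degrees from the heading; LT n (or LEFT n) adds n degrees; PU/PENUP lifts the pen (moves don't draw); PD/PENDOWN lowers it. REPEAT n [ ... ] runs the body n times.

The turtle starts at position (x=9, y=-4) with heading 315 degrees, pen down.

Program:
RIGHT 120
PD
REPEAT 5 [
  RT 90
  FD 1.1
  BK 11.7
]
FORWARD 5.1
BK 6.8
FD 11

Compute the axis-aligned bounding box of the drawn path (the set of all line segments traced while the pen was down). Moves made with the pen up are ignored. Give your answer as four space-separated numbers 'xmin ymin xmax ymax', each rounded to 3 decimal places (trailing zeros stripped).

Answer: -2.301 -18.045 12.806 -2.937

Derivation:
Executing turtle program step by step:
Start: pos=(9,-4), heading=315, pen down
RT 120: heading 315 -> 195
PD: pen down
REPEAT 5 [
  -- iteration 1/5 --
  RT 90: heading 195 -> 105
  FD 1.1: (9,-4) -> (8.715,-2.937) [heading=105, draw]
  BK 11.7: (8.715,-2.937) -> (11.743,-14.239) [heading=105, draw]
  -- iteration 2/5 --
  RT 90: heading 105 -> 15
  FD 1.1: (11.743,-14.239) -> (12.806,-13.954) [heading=15, draw]
  BK 11.7: (12.806,-13.954) -> (1.505,-16.982) [heading=15, draw]
  -- iteration 3/5 --
  RT 90: heading 15 -> 285
  FD 1.1: (1.505,-16.982) -> (1.789,-18.045) [heading=285, draw]
  BK 11.7: (1.789,-18.045) -> (-1.239,-6.743) [heading=285, draw]
  -- iteration 4/5 --
  RT 90: heading 285 -> 195
  FD 1.1: (-1.239,-6.743) -> (-2.301,-7.028) [heading=195, draw]
  BK 11.7: (-2.301,-7.028) -> (9,-4) [heading=195, draw]
  -- iteration 5/5 --
  RT 90: heading 195 -> 105
  FD 1.1: (9,-4) -> (8.715,-2.937) [heading=105, draw]
  BK 11.7: (8.715,-2.937) -> (11.743,-14.239) [heading=105, draw]
]
FD 5.1: (11.743,-14.239) -> (10.424,-9.313) [heading=105, draw]
BK 6.8: (10.424,-9.313) -> (12.183,-15.881) [heading=105, draw]
FD 11: (12.183,-15.881) -> (9.336,-5.256) [heading=105, draw]
Final: pos=(9.336,-5.256), heading=105, 13 segment(s) drawn

Segment endpoints: x in {-2.301, -1.239, 1.505, 1.789, 8.715, 8.715, 9, 9, 9.336, 10.424, 11.743, 11.743, 12.183, 12.806}, y in {-18.045, -16.982, -15.881, -14.239, -14.239, -13.954, -9.313, -7.028, -6.743, -5.256, -4, -4, -2.937, -2.937}
xmin=-2.301, ymin=-18.045, xmax=12.806, ymax=-2.937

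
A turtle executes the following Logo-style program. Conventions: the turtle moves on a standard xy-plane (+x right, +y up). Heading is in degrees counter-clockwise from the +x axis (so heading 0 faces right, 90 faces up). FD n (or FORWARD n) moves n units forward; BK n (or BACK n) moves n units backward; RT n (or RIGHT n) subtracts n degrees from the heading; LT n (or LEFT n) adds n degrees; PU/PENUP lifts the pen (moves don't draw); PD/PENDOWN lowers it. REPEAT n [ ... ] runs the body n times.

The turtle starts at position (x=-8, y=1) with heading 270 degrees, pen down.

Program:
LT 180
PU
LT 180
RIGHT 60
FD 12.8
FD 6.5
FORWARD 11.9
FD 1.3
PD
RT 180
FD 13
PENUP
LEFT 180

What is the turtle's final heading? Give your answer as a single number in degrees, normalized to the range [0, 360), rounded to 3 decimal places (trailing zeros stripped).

Answer: 210

Derivation:
Executing turtle program step by step:
Start: pos=(-8,1), heading=270, pen down
LT 180: heading 270 -> 90
PU: pen up
LT 180: heading 90 -> 270
RT 60: heading 270 -> 210
FD 12.8: (-8,1) -> (-19.085,-5.4) [heading=210, move]
FD 6.5: (-19.085,-5.4) -> (-24.714,-8.65) [heading=210, move]
FD 11.9: (-24.714,-8.65) -> (-35.02,-14.6) [heading=210, move]
FD 1.3: (-35.02,-14.6) -> (-36.146,-15.25) [heading=210, move]
PD: pen down
RT 180: heading 210 -> 30
FD 13: (-36.146,-15.25) -> (-24.887,-8.75) [heading=30, draw]
PU: pen up
LT 180: heading 30 -> 210
Final: pos=(-24.887,-8.75), heading=210, 1 segment(s) drawn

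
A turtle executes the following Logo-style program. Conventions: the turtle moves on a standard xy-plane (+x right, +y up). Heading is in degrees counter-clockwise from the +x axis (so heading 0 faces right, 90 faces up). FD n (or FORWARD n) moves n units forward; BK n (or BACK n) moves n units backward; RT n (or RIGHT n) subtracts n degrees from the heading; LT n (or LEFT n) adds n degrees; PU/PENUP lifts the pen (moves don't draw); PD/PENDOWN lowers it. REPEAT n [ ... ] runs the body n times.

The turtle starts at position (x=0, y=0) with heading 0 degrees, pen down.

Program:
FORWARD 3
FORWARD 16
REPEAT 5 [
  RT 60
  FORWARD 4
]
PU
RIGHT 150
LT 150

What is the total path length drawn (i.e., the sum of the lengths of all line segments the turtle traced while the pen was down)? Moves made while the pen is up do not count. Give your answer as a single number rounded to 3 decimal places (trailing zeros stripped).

Executing turtle program step by step:
Start: pos=(0,0), heading=0, pen down
FD 3: (0,0) -> (3,0) [heading=0, draw]
FD 16: (3,0) -> (19,0) [heading=0, draw]
REPEAT 5 [
  -- iteration 1/5 --
  RT 60: heading 0 -> 300
  FD 4: (19,0) -> (21,-3.464) [heading=300, draw]
  -- iteration 2/5 --
  RT 60: heading 300 -> 240
  FD 4: (21,-3.464) -> (19,-6.928) [heading=240, draw]
  -- iteration 3/5 --
  RT 60: heading 240 -> 180
  FD 4: (19,-6.928) -> (15,-6.928) [heading=180, draw]
  -- iteration 4/5 --
  RT 60: heading 180 -> 120
  FD 4: (15,-6.928) -> (13,-3.464) [heading=120, draw]
  -- iteration 5/5 --
  RT 60: heading 120 -> 60
  FD 4: (13,-3.464) -> (15,0) [heading=60, draw]
]
PU: pen up
RT 150: heading 60 -> 270
LT 150: heading 270 -> 60
Final: pos=(15,0), heading=60, 7 segment(s) drawn

Segment lengths:
  seg 1: (0,0) -> (3,0), length = 3
  seg 2: (3,0) -> (19,0), length = 16
  seg 3: (19,0) -> (21,-3.464), length = 4
  seg 4: (21,-3.464) -> (19,-6.928), length = 4
  seg 5: (19,-6.928) -> (15,-6.928), length = 4
  seg 6: (15,-6.928) -> (13,-3.464), length = 4
  seg 7: (13,-3.464) -> (15,0), length = 4
Total = 39

Answer: 39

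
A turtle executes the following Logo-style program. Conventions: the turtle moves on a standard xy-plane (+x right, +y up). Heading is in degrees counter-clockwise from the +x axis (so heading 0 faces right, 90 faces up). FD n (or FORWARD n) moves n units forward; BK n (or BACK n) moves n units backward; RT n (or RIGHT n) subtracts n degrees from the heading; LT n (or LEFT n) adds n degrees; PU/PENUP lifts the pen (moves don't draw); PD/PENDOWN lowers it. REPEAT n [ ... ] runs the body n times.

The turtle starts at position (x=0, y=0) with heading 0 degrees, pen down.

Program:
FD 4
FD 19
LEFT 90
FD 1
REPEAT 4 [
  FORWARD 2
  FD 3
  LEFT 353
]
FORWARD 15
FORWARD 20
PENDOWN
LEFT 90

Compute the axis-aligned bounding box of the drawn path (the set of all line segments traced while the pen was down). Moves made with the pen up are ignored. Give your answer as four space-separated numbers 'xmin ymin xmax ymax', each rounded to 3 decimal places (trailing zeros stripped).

Answer: 0 0 43.042 51.385

Derivation:
Executing turtle program step by step:
Start: pos=(0,0), heading=0, pen down
FD 4: (0,0) -> (4,0) [heading=0, draw]
FD 19: (4,0) -> (23,0) [heading=0, draw]
LT 90: heading 0 -> 90
FD 1: (23,0) -> (23,1) [heading=90, draw]
REPEAT 4 [
  -- iteration 1/4 --
  FD 2: (23,1) -> (23,3) [heading=90, draw]
  FD 3: (23,3) -> (23,6) [heading=90, draw]
  LT 353: heading 90 -> 83
  -- iteration 2/4 --
  FD 2: (23,6) -> (23.244,7.985) [heading=83, draw]
  FD 3: (23.244,7.985) -> (23.609,10.963) [heading=83, draw]
  LT 353: heading 83 -> 76
  -- iteration 3/4 --
  FD 2: (23.609,10.963) -> (24.093,12.903) [heading=76, draw]
  FD 3: (24.093,12.903) -> (24.819,15.814) [heading=76, draw]
  LT 353: heading 76 -> 69
  -- iteration 4/4 --
  FD 2: (24.819,15.814) -> (25.536,17.681) [heading=69, draw]
  FD 3: (25.536,17.681) -> (26.611,20.482) [heading=69, draw]
  LT 353: heading 69 -> 62
]
FD 15: (26.611,20.482) -> (33.653,33.726) [heading=62, draw]
FD 20: (33.653,33.726) -> (43.042,51.385) [heading=62, draw]
PD: pen down
LT 90: heading 62 -> 152
Final: pos=(43.042,51.385), heading=152, 13 segment(s) drawn

Segment endpoints: x in {0, 4, 23, 23.244, 23.609, 24.093, 24.819, 25.536, 26.611, 33.653, 43.042}, y in {0, 1, 3, 6, 7.985, 10.963, 12.903, 15.814, 17.681, 20.482, 33.726, 51.385}
xmin=0, ymin=0, xmax=43.042, ymax=51.385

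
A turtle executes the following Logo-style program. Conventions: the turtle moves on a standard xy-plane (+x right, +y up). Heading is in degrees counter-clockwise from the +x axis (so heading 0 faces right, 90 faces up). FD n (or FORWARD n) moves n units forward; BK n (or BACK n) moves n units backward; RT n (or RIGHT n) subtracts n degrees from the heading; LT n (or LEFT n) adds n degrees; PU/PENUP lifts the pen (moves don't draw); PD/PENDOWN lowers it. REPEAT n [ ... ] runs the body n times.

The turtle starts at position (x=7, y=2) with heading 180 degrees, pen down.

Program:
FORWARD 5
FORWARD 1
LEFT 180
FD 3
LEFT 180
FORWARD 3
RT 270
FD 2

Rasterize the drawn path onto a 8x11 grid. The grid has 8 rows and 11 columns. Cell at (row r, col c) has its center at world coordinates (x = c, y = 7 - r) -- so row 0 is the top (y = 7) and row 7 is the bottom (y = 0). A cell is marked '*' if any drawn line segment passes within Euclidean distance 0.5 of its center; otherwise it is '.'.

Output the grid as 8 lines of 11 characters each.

Answer: ...........
...........
...........
...........
...........
.*******...
.*.........
.*.........

Derivation:
Segment 0: (7,2) -> (2,2)
Segment 1: (2,2) -> (1,2)
Segment 2: (1,2) -> (4,2)
Segment 3: (4,2) -> (1,2)
Segment 4: (1,2) -> (1,0)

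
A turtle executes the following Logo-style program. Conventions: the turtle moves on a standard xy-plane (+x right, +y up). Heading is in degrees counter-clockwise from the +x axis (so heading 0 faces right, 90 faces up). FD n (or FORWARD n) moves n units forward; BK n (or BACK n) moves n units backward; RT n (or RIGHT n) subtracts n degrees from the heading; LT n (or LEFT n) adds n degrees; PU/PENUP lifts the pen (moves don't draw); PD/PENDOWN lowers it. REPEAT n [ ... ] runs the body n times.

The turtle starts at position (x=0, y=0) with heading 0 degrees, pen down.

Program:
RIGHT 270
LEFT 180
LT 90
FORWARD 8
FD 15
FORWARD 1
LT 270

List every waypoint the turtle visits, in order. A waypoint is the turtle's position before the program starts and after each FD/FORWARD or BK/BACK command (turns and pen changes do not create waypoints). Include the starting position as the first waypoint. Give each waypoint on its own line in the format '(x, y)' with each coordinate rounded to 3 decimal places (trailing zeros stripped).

Answer: (0, 0)
(8, 0)
(23, 0)
(24, 0)

Derivation:
Executing turtle program step by step:
Start: pos=(0,0), heading=0, pen down
RT 270: heading 0 -> 90
LT 180: heading 90 -> 270
LT 90: heading 270 -> 0
FD 8: (0,0) -> (8,0) [heading=0, draw]
FD 15: (8,0) -> (23,0) [heading=0, draw]
FD 1: (23,0) -> (24,0) [heading=0, draw]
LT 270: heading 0 -> 270
Final: pos=(24,0), heading=270, 3 segment(s) drawn
Waypoints (4 total):
(0, 0)
(8, 0)
(23, 0)
(24, 0)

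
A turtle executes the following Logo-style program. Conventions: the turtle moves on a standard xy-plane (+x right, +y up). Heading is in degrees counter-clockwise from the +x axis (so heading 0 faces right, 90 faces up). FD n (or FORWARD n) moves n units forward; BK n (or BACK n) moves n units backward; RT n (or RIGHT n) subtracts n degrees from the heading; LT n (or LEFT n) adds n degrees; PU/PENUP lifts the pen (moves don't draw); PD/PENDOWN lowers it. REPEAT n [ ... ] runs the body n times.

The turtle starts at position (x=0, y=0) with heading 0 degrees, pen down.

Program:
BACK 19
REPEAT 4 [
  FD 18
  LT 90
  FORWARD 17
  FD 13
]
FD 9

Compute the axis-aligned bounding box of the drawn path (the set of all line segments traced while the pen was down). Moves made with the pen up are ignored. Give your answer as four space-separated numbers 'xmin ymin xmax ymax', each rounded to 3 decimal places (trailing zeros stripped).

Executing turtle program step by step:
Start: pos=(0,0), heading=0, pen down
BK 19: (0,0) -> (-19,0) [heading=0, draw]
REPEAT 4 [
  -- iteration 1/4 --
  FD 18: (-19,0) -> (-1,0) [heading=0, draw]
  LT 90: heading 0 -> 90
  FD 17: (-1,0) -> (-1,17) [heading=90, draw]
  FD 13: (-1,17) -> (-1,30) [heading=90, draw]
  -- iteration 2/4 --
  FD 18: (-1,30) -> (-1,48) [heading=90, draw]
  LT 90: heading 90 -> 180
  FD 17: (-1,48) -> (-18,48) [heading=180, draw]
  FD 13: (-18,48) -> (-31,48) [heading=180, draw]
  -- iteration 3/4 --
  FD 18: (-31,48) -> (-49,48) [heading=180, draw]
  LT 90: heading 180 -> 270
  FD 17: (-49,48) -> (-49,31) [heading=270, draw]
  FD 13: (-49,31) -> (-49,18) [heading=270, draw]
  -- iteration 4/4 --
  FD 18: (-49,18) -> (-49,0) [heading=270, draw]
  LT 90: heading 270 -> 0
  FD 17: (-49,0) -> (-32,0) [heading=0, draw]
  FD 13: (-32,0) -> (-19,0) [heading=0, draw]
]
FD 9: (-19,0) -> (-10,0) [heading=0, draw]
Final: pos=(-10,0), heading=0, 14 segment(s) drawn

Segment endpoints: x in {-49, -32, -31, -19, -18, -10, -1, -1, -1, -1, 0}, y in {0, 0, 0, 0, 17, 18, 30, 31, 48}
xmin=-49, ymin=0, xmax=0, ymax=48

Answer: -49 0 0 48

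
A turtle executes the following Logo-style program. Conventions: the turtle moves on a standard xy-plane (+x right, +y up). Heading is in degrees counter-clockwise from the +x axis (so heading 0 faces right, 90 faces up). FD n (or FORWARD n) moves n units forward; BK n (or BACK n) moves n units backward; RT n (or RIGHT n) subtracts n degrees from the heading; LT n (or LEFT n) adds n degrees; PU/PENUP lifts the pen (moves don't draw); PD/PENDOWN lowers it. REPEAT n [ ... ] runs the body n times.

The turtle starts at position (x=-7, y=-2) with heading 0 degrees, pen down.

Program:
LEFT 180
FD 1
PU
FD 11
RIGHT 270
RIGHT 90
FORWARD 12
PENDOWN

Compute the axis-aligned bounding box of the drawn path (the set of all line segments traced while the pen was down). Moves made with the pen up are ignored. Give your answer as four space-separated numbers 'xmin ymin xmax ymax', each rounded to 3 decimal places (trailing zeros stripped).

Executing turtle program step by step:
Start: pos=(-7,-2), heading=0, pen down
LT 180: heading 0 -> 180
FD 1: (-7,-2) -> (-8,-2) [heading=180, draw]
PU: pen up
FD 11: (-8,-2) -> (-19,-2) [heading=180, move]
RT 270: heading 180 -> 270
RT 90: heading 270 -> 180
FD 12: (-19,-2) -> (-31,-2) [heading=180, move]
PD: pen down
Final: pos=(-31,-2), heading=180, 1 segment(s) drawn

Segment endpoints: x in {-8, -7}, y in {-2, -2}
xmin=-8, ymin=-2, xmax=-7, ymax=-2

Answer: -8 -2 -7 -2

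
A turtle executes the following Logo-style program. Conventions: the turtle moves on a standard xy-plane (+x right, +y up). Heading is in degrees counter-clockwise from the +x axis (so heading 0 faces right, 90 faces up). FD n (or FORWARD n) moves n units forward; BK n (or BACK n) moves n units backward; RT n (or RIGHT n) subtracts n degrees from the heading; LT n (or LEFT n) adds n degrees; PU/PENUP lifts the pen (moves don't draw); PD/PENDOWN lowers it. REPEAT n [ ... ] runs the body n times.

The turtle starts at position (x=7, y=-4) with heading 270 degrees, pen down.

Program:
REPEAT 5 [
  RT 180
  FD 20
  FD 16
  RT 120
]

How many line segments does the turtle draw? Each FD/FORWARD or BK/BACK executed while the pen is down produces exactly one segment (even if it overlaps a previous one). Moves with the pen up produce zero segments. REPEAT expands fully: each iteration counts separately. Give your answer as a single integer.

Answer: 10

Derivation:
Executing turtle program step by step:
Start: pos=(7,-4), heading=270, pen down
REPEAT 5 [
  -- iteration 1/5 --
  RT 180: heading 270 -> 90
  FD 20: (7,-4) -> (7,16) [heading=90, draw]
  FD 16: (7,16) -> (7,32) [heading=90, draw]
  RT 120: heading 90 -> 330
  -- iteration 2/5 --
  RT 180: heading 330 -> 150
  FD 20: (7,32) -> (-10.321,42) [heading=150, draw]
  FD 16: (-10.321,42) -> (-24.177,50) [heading=150, draw]
  RT 120: heading 150 -> 30
  -- iteration 3/5 --
  RT 180: heading 30 -> 210
  FD 20: (-24.177,50) -> (-41.497,40) [heading=210, draw]
  FD 16: (-41.497,40) -> (-55.354,32) [heading=210, draw]
  RT 120: heading 210 -> 90
  -- iteration 4/5 --
  RT 180: heading 90 -> 270
  FD 20: (-55.354,32) -> (-55.354,12) [heading=270, draw]
  FD 16: (-55.354,12) -> (-55.354,-4) [heading=270, draw]
  RT 120: heading 270 -> 150
  -- iteration 5/5 --
  RT 180: heading 150 -> 330
  FD 20: (-55.354,-4) -> (-38.033,-14) [heading=330, draw]
  FD 16: (-38.033,-14) -> (-24.177,-22) [heading=330, draw]
  RT 120: heading 330 -> 210
]
Final: pos=(-24.177,-22), heading=210, 10 segment(s) drawn
Segments drawn: 10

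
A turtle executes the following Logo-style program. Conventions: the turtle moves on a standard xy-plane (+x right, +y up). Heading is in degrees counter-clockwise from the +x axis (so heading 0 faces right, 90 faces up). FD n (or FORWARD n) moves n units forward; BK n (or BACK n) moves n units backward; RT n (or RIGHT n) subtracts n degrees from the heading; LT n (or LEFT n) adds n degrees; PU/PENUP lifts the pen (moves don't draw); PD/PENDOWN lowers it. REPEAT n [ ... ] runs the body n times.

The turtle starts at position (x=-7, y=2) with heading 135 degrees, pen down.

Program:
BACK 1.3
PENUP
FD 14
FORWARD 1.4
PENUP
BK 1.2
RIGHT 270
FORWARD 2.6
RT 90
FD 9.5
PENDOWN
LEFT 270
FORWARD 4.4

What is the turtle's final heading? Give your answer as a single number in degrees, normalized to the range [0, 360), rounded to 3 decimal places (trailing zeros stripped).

Executing turtle program step by step:
Start: pos=(-7,2), heading=135, pen down
BK 1.3: (-7,2) -> (-6.081,1.081) [heading=135, draw]
PU: pen up
FD 14: (-6.081,1.081) -> (-15.98,10.98) [heading=135, move]
FD 1.4: (-15.98,10.98) -> (-16.97,11.97) [heading=135, move]
PU: pen up
BK 1.2: (-16.97,11.97) -> (-16.122,11.122) [heading=135, move]
RT 270: heading 135 -> 225
FD 2.6: (-16.122,11.122) -> (-17.96,9.283) [heading=225, move]
RT 90: heading 225 -> 135
FD 9.5: (-17.96,9.283) -> (-24.678,16.001) [heading=135, move]
PD: pen down
LT 270: heading 135 -> 45
FD 4.4: (-24.678,16.001) -> (-21.566,19.112) [heading=45, draw]
Final: pos=(-21.566,19.112), heading=45, 2 segment(s) drawn

Answer: 45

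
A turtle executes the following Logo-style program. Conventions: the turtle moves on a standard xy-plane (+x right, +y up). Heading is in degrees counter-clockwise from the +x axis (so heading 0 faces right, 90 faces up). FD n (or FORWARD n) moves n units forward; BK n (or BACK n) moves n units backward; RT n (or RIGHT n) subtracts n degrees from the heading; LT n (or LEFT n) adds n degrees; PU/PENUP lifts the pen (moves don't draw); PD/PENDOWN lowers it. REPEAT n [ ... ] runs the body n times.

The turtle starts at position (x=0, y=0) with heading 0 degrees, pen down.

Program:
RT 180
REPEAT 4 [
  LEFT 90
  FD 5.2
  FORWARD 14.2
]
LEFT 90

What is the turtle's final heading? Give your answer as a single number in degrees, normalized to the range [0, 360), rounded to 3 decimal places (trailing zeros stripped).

Answer: 270

Derivation:
Executing turtle program step by step:
Start: pos=(0,0), heading=0, pen down
RT 180: heading 0 -> 180
REPEAT 4 [
  -- iteration 1/4 --
  LT 90: heading 180 -> 270
  FD 5.2: (0,0) -> (0,-5.2) [heading=270, draw]
  FD 14.2: (0,-5.2) -> (0,-19.4) [heading=270, draw]
  -- iteration 2/4 --
  LT 90: heading 270 -> 0
  FD 5.2: (0,-19.4) -> (5.2,-19.4) [heading=0, draw]
  FD 14.2: (5.2,-19.4) -> (19.4,-19.4) [heading=0, draw]
  -- iteration 3/4 --
  LT 90: heading 0 -> 90
  FD 5.2: (19.4,-19.4) -> (19.4,-14.2) [heading=90, draw]
  FD 14.2: (19.4,-14.2) -> (19.4,0) [heading=90, draw]
  -- iteration 4/4 --
  LT 90: heading 90 -> 180
  FD 5.2: (19.4,0) -> (14.2,0) [heading=180, draw]
  FD 14.2: (14.2,0) -> (0,0) [heading=180, draw]
]
LT 90: heading 180 -> 270
Final: pos=(0,0), heading=270, 8 segment(s) drawn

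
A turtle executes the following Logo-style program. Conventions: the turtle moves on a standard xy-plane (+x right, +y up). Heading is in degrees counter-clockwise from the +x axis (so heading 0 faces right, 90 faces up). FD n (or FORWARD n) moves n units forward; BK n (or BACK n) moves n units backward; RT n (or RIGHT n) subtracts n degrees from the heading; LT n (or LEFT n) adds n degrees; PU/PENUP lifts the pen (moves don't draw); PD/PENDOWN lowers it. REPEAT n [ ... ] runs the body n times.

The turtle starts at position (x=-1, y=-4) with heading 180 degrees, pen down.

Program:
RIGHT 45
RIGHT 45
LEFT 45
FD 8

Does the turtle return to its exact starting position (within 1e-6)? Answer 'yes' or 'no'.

Answer: no

Derivation:
Executing turtle program step by step:
Start: pos=(-1,-4), heading=180, pen down
RT 45: heading 180 -> 135
RT 45: heading 135 -> 90
LT 45: heading 90 -> 135
FD 8: (-1,-4) -> (-6.657,1.657) [heading=135, draw]
Final: pos=(-6.657,1.657), heading=135, 1 segment(s) drawn

Start position: (-1, -4)
Final position: (-6.657, 1.657)
Distance = 8; >= 1e-6 -> NOT closed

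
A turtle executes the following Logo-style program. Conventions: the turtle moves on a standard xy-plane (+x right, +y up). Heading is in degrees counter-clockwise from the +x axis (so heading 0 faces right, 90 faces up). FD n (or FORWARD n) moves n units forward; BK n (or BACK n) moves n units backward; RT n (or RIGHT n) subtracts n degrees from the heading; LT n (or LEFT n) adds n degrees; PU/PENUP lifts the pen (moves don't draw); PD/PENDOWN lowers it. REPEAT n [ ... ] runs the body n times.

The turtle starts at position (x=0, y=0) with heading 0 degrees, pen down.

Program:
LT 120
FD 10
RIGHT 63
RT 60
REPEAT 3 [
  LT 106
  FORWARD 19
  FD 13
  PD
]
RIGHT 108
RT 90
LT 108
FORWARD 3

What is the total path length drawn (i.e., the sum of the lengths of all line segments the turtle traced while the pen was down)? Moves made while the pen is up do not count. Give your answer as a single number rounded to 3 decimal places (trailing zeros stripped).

Answer: 109

Derivation:
Executing turtle program step by step:
Start: pos=(0,0), heading=0, pen down
LT 120: heading 0 -> 120
FD 10: (0,0) -> (-5,8.66) [heading=120, draw]
RT 63: heading 120 -> 57
RT 60: heading 57 -> 357
REPEAT 3 [
  -- iteration 1/3 --
  LT 106: heading 357 -> 103
  FD 19: (-5,8.66) -> (-9.274,27.173) [heading=103, draw]
  FD 13: (-9.274,27.173) -> (-12.198,39.84) [heading=103, draw]
  PD: pen down
  -- iteration 2/3 --
  LT 106: heading 103 -> 209
  FD 19: (-12.198,39.84) -> (-28.816,30.629) [heading=209, draw]
  FD 13: (-28.816,30.629) -> (-40.186,24.326) [heading=209, draw]
  PD: pen down
  -- iteration 3/3 --
  LT 106: heading 209 -> 315
  FD 19: (-40.186,24.326) -> (-26.751,10.891) [heading=315, draw]
  FD 13: (-26.751,10.891) -> (-17.559,1.699) [heading=315, draw]
  PD: pen down
]
RT 108: heading 315 -> 207
RT 90: heading 207 -> 117
LT 108: heading 117 -> 225
FD 3: (-17.559,1.699) -> (-19.68,-0.423) [heading=225, draw]
Final: pos=(-19.68,-0.423), heading=225, 8 segment(s) drawn

Segment lengths:
  seg 1: (0,0) -> (-5,8.66), length = 10
  seg 2: (-5,8.66) -> (-9.274,27.173), length = 19
  seg 3: (-9.274,27.173) -> (-12.198,39.84), length = 13
  seg 4: (-12.198,39.84) -> (-28.816,30.629), length = 19
  seg 5: (-28.816,30.629) -> (-40.186,24.326), length = 13
  seg 6: (-40.186,24.326) -> (-26.751,10.891), length = 19
  seg 7: (-26.751,10.891) -> (-17.559,1.699), length = 13
  seg 8: (-17.559,1.699) -> (-19.68,-0.423), length = 3
Total = 109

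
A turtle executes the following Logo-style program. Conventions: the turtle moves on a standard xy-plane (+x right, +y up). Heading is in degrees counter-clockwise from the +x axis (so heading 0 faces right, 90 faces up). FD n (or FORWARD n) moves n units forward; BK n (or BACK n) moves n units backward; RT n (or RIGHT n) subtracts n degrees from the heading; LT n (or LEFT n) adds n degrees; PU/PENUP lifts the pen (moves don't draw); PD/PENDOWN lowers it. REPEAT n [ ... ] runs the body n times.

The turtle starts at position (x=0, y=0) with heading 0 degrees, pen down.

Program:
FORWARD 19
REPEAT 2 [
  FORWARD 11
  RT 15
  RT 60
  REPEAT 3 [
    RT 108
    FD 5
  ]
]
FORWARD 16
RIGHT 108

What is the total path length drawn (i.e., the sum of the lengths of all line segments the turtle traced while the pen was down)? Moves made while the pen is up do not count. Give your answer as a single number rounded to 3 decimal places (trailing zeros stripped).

Answer: 87

Derivation:
Executing turtle program step by step:
Start: pos=(0,0), heading=0, pen down
FD 19: (0,0) -> (19,0) [heading=0, draw]
REPEAT 2 [
  -- iteration 1/2 --
  FD 11: (19,0) -> (30,0) [heading=0, draw]
  RT 15: heading 0 -> 345
  RT 60: heading 345 -> 285
  REPEAT 3 [
    -- iteration 1/3 --
    RT 108: heading 285 -> 177
    FD 5: (30,0) -> (25.007,0.262) [heading=177, draw]
    -- iteration 2/3 --
    RT 108: heading 177 -> 69
    FD 5: (25.007,0.262) -> (26.799,4.93) [heading=69, draw]
    -- iteration 3/3 --
    RT 108: heading 69 -> 321
    FD 5: (26.799,4.93) -> (30.684,1.783) [heading=321, draw]
  ]
  -- iteration 2/2 --
  FD 11: (30.684,1.783) -> (39.233,-5.14) [heading=321, draw]
  RT 15: heading 321 -> 306
  RT 60: heading 306 -> 246
  REPEAT 3 [
    -- iteration 1/3 --
    RT 108: heading 246 -> 138
    FD 5: (39.233,-5.14) -> (35.517,-1.794) [heading=138, draw]
    -- iteration 2/3 --
    RT 108: heading 138 -> 30
    FD 5: (35.517,-1.794) -> (39.847,0.706) [heading=30, draw]
    -- iteration 3/3 --
    RT 108: heading 30 -> 282
    FD 5: (39.847,0.706) -> (40.887,-4.185) [heading=282, draw]
  ]
]
FD 16: (40.887,-4.185) -> (44.214,-19.835) [heading=282, draw]
RT 108: heading 282 -> 174
Final: pos=(44.214,-19.835), heading=174, 10 segment(s) drawn

Segment lengths:
  seg 1: (0,0) -> (19,0), length = 19
  seg 2: (19,0) -> (30,0), length = 11
  seg 3: (30,0) -> (25.007,0.262), length = 5
  seg 4: (25.007,0.262) -> (26.799,4.93), length = 5
  seg 5: (26.799,4.93) -> (30.684,1.783), length = 5
  seg 6: (30.684,1.783) -> (39.233,-5.14), length = 11
  seg 7: (39.233,-5.14) -> (35.517,-1.794), length = 5
  seg 8: (35.517,-1.794) -> (39.847,0.706), length = 5
  seg 9: (39.847,0.706) -> (40.887,-4.185), length = 5
  seg 10: (40.887,-4.185) -> (44.214,-19.835), length = 16
Total = 87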